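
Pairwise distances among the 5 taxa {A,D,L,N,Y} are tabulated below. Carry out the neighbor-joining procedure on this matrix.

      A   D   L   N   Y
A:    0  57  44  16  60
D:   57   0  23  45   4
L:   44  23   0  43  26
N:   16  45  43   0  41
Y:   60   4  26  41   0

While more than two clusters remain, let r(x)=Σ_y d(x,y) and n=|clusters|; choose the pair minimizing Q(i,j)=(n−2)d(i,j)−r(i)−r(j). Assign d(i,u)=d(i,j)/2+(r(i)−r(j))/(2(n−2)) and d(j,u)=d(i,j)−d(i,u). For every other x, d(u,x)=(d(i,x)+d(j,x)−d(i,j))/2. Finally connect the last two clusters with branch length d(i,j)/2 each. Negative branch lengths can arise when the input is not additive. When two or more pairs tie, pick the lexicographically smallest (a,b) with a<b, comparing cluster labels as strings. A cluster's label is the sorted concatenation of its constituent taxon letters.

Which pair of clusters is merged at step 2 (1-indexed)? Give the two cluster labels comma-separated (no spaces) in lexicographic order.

1. join A+N (d=16, Q=-274) ⇒ AN; edges |A|=40/3, |N|=8/3
  updated: d(AN,D)=43, d(AN,L)=71/2, d(AN,Y)=85/2
2. join AN+L (d=71/2, Q=-269/2) ⇒ ALN; edges |AN|=215/8, |L|=69/8
  updated: d(ALN,D)=61/4, d(ALN,Y)=33/2
3. join ALN+D (d=61/4, Q=-143/4) ⇒ ADLN; edges |ALN|=111/8, |D|=11/8
  updated: d(ADLN,Y)=21/8
4. join ADLN+Y (d=21/8) ⇒ ADLNY; edges |ADLN|=21/16, |Y|=21/16
final tree: ((((A:40/3,N:8/3):215/8,L:69/8):111/8,D:11/8):21/16,Y:21/16)
total length: 555/8

AN,L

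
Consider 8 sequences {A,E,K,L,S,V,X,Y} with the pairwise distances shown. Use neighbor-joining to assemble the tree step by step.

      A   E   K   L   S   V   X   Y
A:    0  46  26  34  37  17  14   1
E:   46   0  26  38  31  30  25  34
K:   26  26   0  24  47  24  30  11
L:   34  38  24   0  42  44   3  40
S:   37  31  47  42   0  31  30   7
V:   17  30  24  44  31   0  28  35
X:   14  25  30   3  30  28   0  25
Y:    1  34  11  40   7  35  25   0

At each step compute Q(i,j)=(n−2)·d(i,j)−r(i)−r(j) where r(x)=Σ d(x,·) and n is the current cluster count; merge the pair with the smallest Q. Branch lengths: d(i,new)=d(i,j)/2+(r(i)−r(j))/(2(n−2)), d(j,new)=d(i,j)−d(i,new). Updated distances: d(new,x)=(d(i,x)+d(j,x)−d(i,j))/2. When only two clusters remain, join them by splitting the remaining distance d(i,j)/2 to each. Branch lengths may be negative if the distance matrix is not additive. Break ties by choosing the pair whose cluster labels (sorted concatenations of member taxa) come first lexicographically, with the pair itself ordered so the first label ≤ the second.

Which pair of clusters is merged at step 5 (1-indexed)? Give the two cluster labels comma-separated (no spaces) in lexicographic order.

ASVY,LX

1. join L+X (d=3, Q=-362) ⇒ LX; edges |L|=22/3, |X|=-13/3
  updated: d(A,LX)=45/2, d(E,LX)=30, d(K,LX)=51/2, d(LX,S)=69/2, d(LX,V)=69/2, d(LX,Y)=31
2. join S+Y (d=7, Q=-543/2) ⇒ SY; edges |S|=207/20, |Y|=-67/20
  updated: d(A,SY)=31/2, d(E,SY)=29, d(K,SY)=51/2, d(LX,SY)=117/4, d(SY,V)=59/2
3. join A+V (d=17, Q=-194) ⇒ AV; edges |A|=15/2, |V|=19/2
  updated: d(AV,E)=59/2, d(AV,K)=33/2, d(AV,LX)=20, d(AV,SY)=14
4. join AV+SY (d=14, Q=-543/4) ⇒ ASVY; edges |AV|=97/24, |SY|=239/24
  updated: d(ASVY,E)=89/4, d(ASVY,K)=14, d(ASVY,LX)=141/8
5. join ASVY+LX (d=141/8, Q=-367/4) ⇒ ALSVXY; edges |ASVY|=4, |LX|=109/8
  updated: d(ALSVXY,E)=277/16, d(ALSVXY,K)=175/16
6. join ALSVXY+E (d=277/16, Q=-217/4) ⇒ AELSVXY; edges |ALSVXY|=9/8, |E|=259/16
  updated: d(AELSVXY,K)=157/16
7. join AELSVXY+K (d=157/16) ⇒ AEKLSVXY; edges |AELSVXY|=157/32, |K|=157/32
final tree: (((((A:15/2,V:19/2):97/24,(S:207/20,Y:-67/20):239/24):4,(L:22/3,X:-13/3):109/8):9/8,E:259/16):157/32,K:157/32)
total length: 343/4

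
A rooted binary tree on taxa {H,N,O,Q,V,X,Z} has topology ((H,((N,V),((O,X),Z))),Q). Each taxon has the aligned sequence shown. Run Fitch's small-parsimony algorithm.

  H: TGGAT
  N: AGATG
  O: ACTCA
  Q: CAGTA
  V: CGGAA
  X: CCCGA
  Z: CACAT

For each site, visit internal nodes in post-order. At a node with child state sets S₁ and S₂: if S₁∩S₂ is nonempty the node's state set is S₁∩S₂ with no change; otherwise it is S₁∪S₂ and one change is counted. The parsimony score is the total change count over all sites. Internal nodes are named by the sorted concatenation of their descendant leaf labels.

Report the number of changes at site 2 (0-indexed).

[col 0] NV: children N:{A}, V:{C} ∪→ {A,C}; cost 1
[col 0] OX: children O:{A}, X:{C} ∪→ {A,C}; cost 1
[col 0] OXZ: children OX:{A,C}, Z:{C} ∩→ {C}; cost 0
[col 0] NOVXZ: children NV:{A,C}, OXZ:{C} ∩→ {C}; cost 0
[col 0] HNOVXZ: children H:{T}, NOVXZ:{C} ∪→ {C,T}; cost 1
[col 0] HNOQVXZ: children HNOVXZ:{C,T}, Q:{C} ∩→ {C}; cost 0
[col 1] NV: children N:{G}, V:{G} ∩→ {G}; cost 0
[col 1] OX: children O:{C}, X:{C} ∩→ {C}; cost 0
[col 1] OXZ: children OX:{C}, Z:{A} ∪→ {A,C}; cost 1
[col 1] NOVXZ: children NV:{G}, OXZ:{A,C} ∪→ {A,C,G}; cost 1
[col 1] HNOVXZ: children H:{G}, NOVXZ:{A,C,G} ∩→ {G}; cost 0
[col 1] HNOQVXZ: children HNOVXZ:{G}, Q:{A} ∪→ {A,G}; cost 1
[col 2] NV: children N:{A}, V:{G} ∪→ {A,G}; cost 1
[col 2] OX: children O:{T}, X:{C} ∪→ {C,T}; cost 1
[col 2] OXZ: children OX:{C,T}, Z:{C} ∩→ {C}; cost 0
[col 2] NOVXZ: children NV:{A,G}, OXZ:{C} ∪→ {A,C,G}; cost 1
[col 2] HNOVXZ: children H:{G}, NOVXZ:{A,C,G} ∩→ {G}; cost 0
[col 2] HNOQVXZ: children HNOVXZ:{G}, Q:{G} ∩→ {G}; cost 0
[col 3] NV: children N:{T}, V:{A} ∪→ {A,T}; cost 1
[col 3] OX: children O:{C}, X:{G} ∪→ {C,G}; cost 1
[col 3] OXZ: children OX:{C,G}, Z:{A} ∪→ {A,C,G}; cost 1
[col 3] NOVXZ: children NV:{A,T}, OXZ:{A,C,G} ∩→ {A}; cost 0
[col 3] HNOVXZ: children H:{A}, NOVXZ:{A} ∩→ {A}; cost 0
[col 3] HNOQVXZ: children HNOVXZ:{A}, Q:{T} ∪→ {A,T}; cost 1
[col 4] NV: children N:{G}, V:{A} ∪→ {A,G}; cost 1
[col 4] OX: children O:{A}, X:{A} ∩→ {A}; cost 0
[col 4] OXZ: children OX:{A}, Z:{T} ∪→ {A,T}; cost 1
[col 4] NOVXZ: children NV:{A,G}, OXZ:{A,T} ∩→ {A}; cost 0
[col 4] HNOVXZ: children H:{T}, NOVXZ:{A} ∪→ {A,T}; cost 1
[col 4] HNOQVXZ: children HNOVXZ:{A,T}, Q:{A} ∩→ {A}; cost 0
per-site changes: [3, 3, 3, 4, 3]; total = 16

3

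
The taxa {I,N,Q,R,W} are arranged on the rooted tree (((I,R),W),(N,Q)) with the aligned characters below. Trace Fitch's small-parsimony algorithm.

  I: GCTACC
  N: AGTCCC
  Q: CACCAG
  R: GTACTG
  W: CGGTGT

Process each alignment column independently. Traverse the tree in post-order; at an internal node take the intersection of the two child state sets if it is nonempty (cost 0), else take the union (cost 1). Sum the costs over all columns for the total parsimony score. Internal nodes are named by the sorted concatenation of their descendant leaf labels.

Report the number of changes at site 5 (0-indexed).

3

site 0, node IR: I={G} ∩ R={G} → {G} (+0)
site 0, node IRW: IR={G} ∪ W={C} → {C,G} (+1)
site 0, node NQ: N={A} ∪ Q={C} → {A,C} (+1)
site 0, node INQRW: IRW={C,G} ∩ NQ={A,C} → {C} (+0)
site 1, node IR: I={C} ∪ R={T} → {C,T} (+1)
site 1, node IRW: IR={C,T} ∪ W={G} → {C,G,T} (+1)
site 1, node NQ: N={G} ∪ Q={A} → {A,G} (+1)
site 1, node INQRW: IRW={C,G,T} ∩ NQ={A,G} → {G} (+0)
site 2, node IR: I={T} ∪ R={A} → {A,T} (+1)
site 2, node IRW: IR={A,T} ∪ W={G} → {A,G,T} (+1)
site 2, node NQ: N={T} ∪ Q={C} → {C,T} (+1)
site 2, node INQRW: IRW={A,G,T} ∩ NQ={C,T} → {T} (+0)
site 3, node IR: I={A} ∪ R={C} → {A,C} (+1)
site 3, node IRW: IR={A,C} ∪ W={T} → {A,C,T} (+1)
site 3, node NQ: N={C} ∩ Q={C} → {C} (+0)
site 3, node INQRW: IRW={A,C,T} ∩ NQ={C} → {C} (+0)
site 4, node IR: I={C} ∪ R={T} → {C,T} (+1)
site 4, node IRW: IR={C,T} ∪ W={G} → {C,G,T} (+1)
site 4, node NQ: N={C} ∪ Q={A} → {A,C} (+1)
site 4, node INQRW: IRW={C,G,T} ∩ NQ={A,C} → {C} (+0)
site 5, node IR: I={C} ∪ R={G} → {C,G} (+1)
site 5, node IRW: IR={C,G} ∪ W={T} → {C,G,T} (+1)
site 5, node NQ: N={C} ∪ Q={G} → {C,G} (+1)
site 5, node INQRW: IRW={C,G,T} ∩ NQ={C,G} → {C,G} (+0)
per-site changes: [2, 3, 3, 2, 3, 3]; total = 16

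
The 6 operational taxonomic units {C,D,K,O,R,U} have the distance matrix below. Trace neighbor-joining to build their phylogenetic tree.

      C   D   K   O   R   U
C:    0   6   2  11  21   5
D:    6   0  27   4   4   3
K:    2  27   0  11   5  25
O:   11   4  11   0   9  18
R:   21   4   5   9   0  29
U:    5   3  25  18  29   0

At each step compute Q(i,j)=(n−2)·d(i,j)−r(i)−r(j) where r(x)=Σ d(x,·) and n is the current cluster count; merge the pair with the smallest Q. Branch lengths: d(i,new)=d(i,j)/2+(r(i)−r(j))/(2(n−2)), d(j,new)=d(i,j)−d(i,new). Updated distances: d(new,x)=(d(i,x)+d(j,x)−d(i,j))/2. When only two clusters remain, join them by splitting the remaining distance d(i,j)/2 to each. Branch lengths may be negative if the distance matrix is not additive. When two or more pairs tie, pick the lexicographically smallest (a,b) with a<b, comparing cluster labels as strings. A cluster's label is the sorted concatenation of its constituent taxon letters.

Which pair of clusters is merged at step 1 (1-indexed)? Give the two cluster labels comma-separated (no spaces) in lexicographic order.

K,R

1. join K+R (d=5, Q=-118) ⇒ KR; edges |K|=11/4, |R|=9/4
  updated: d(C,KR)=9, d(D,KR)=13, d(KR,O)=15/2, d(KR,U)=49/2
2. join KR+O (d=15/2, Q=-72) ⇒ KOR; edges |KR|=6, |O|=3/2
  updated: d(C,KOR)=25/4, d(D,KOR)=19/4, d(KOR,U)=35/2
3. join C+KOR (d=25/4, Q=-133/4) ⇒ CKOR; edges |C|=5/16, |KOR|=95/16
  updated: d(CKOR,D)=9/4, d(CKOR,U)=65/8
4. join CKOR+D (d=9/4, Q=-107/8) ⇒ CDKOR; edges |CKOR|=59/16, |D|=-23/16
  updated: d(CDKOR,U)=71/16
5. join CDKOR+U (d=71/16) ⇒ CDKORU; edges |CDKOR|=71/32, |U|=71/32
final tree: (((C:5/16,((K:11/4,R:9/4):6,O:3/2):95/16):59/16,D:-23/16):71/32,U:71/32)
total length: 407/16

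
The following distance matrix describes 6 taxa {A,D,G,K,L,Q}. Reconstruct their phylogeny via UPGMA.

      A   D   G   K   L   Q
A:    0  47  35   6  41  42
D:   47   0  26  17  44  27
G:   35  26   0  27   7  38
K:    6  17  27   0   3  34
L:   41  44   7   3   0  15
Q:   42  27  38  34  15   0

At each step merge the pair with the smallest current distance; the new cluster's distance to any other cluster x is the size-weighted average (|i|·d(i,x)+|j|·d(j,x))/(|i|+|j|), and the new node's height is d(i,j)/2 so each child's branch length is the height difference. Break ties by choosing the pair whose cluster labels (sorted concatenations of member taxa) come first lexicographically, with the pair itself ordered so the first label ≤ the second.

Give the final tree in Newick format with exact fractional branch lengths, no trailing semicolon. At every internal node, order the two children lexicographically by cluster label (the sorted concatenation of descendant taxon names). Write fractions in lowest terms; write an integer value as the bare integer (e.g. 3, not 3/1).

((A:41/3,(G:17/2,(K:3/2,L:3/2):7):31/6):133/48,(D:27/2,Q:27/2):47/16)

1. join K+L (d=3) ⇒ KL; edges |K|=3/2, |L|=3/2
  updated: d(A,KL)=47/2, d(D,KL)=61/2, d(G,KL)=17, d(KL,Q)=49/2
2. join G+KL (d=17) ⇒ GKL; edges |G|=17/2, |KL|=7
  updated: d(A,GKL)=82/3, d(D,GKL)=29, d(GKL,Q)=29
3. join D+Q (d=27) ⇒ DQ; edges |D|=27/2, |Q|=27/2
  updated: d(A,DQ)=89/2, d(DQ,GKL)=29
4. join A+GKL (d=82/3) ⇒ AGKL; edges |A|=41/3, |GKL|=31/6
  updated: d(AGKL,DQ)=263/8
5. join AGKL+DQ (d=263/8) ⇒ ADGKLQ; edges |AGKL|=133/48, |DQ|=47/16
final tree: ((A:41/3,(G:17/2,(K:3/2,L:3/2):7):31/6):133/48,(D:27/2,Q:27/2):47/16)
total length: 1681/24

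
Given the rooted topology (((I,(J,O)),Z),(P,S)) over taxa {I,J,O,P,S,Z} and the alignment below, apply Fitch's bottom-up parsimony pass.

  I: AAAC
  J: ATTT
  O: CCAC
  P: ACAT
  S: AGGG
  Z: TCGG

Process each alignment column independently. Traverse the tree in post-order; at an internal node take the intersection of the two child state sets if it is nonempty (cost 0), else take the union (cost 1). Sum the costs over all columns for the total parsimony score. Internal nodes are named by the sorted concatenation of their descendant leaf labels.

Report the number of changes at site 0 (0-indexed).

[col 0] JO: children J:{A}, O:{C} ∪→ {A,C}; cost 1
[col 0] IJO: children I:{A}, JO:{A,C} ∩→ {A}; cost 0
[col 0] IJOZ: children IJO:{A}, Z:{T} ∪→ {A,T}; cost 1
[col 0] PS: children P:{A}, S:{A} ∩→ {A}; cost 0
[col 0] IJOPSZ: children IJOZ:{A,T}, PS:{A} ∩→ {A}; cost 0
[col 1] JO: children J:{T}, O:{C} ∪→ {C,T}; cost 1
[col 1] IJO: children I:{A}, JO:{C,T} ∪→ {A,C,T}; cost 1
[col 1] IJOZ: children IJO:{A,C,T}, Z:{C} ∩→ {C}; cost 0
[col 1] PS: children P:{C}, S:{G} ∪→ {C,G}; cost 1
[col 1] IJOPSZ: children IJOZ:{C}, PS:{C,G} ∩→ {C}; cost 0
[col 2] JO: children J:{T}, O:{A} ∪→ {A,T}; cost 1
[col 2] IJO: children I:{A}, JO:{A,T} ∩→ {A}; cost 0
[col 2] IJOZ: children IJO:{A}, Z:{G} ∪→ {A,G}; cost 1
[col 2] PS: children P:{A}, S:{G} ∪→ {A,G}; cost 1
[col 2] IJOPSZ: children IJOZ:{A,G}, PS:{A,G} ∩→ {A,G}; cost 0
[col 3] JO: children J:{T}, O:{C} ∪→ {C,T}; cost 1
[col 3] IJO: children I:{C}, JO:{C,T} ∩→ {C}; cost 0
[col 3] IJOZ: children IJO:{C}, Z:{G} ∪→ {C,G}; cost 1
[col 3] PS: children P:{T}, S:{G} ∪→ {G,T}; cost 1
[col 3] IJOPSZ: children IJOZ:{C,G}, PS:{G,T} ∩→ {G}; cost 0
per-site changes: [2, 3, 3, 3]; total = 11

2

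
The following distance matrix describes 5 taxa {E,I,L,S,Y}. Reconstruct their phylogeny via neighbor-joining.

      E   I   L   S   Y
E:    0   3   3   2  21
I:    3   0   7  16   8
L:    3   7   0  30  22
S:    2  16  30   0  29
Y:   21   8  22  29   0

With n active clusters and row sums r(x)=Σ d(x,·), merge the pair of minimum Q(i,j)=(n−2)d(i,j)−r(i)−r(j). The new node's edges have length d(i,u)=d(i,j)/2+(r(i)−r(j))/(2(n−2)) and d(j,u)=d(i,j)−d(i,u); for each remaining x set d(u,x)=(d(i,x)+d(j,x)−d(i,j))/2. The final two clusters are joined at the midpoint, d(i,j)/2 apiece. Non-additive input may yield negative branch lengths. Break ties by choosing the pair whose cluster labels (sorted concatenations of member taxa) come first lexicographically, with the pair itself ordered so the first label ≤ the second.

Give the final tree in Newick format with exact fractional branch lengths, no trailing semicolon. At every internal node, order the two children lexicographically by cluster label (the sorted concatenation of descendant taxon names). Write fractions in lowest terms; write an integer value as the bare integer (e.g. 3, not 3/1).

step 1: merge (E,S) at d=2, Q=-100; branch lengths E→-7, S→9; new cluster ES
  updated: d(ES,I)=17/2, d(ES,L)=31/2, d(ES,Y)=24
step 2: merge (ES,L) at d=31/2, Q=-123/2; branch lengths ES→69/8, L→55/8; new cluster ELS
  updated: d(ELS,I)=0, d(ELS,Y)=61/4
step 3: merge (ELS,I) at d=0, Q=-93/4; branch lengths ELS→29/8, I→-29/8; new cluster EILS
  updated: d(EILS,Y)=93/8
step 4: merge (EILS,Y) at d=93/8; branch lengths EILS→93/16, Y→93/16; new cluster EILSY
final tree: ((((E:-7,S:9):69/8,L:55/8):29/8,I:-29/8):93/16,Y:93/16)
total length: 233/8

((((E:-7,S:9):69/8,L:55/8):29/8,I:-29/8):93/16,Y:93/16)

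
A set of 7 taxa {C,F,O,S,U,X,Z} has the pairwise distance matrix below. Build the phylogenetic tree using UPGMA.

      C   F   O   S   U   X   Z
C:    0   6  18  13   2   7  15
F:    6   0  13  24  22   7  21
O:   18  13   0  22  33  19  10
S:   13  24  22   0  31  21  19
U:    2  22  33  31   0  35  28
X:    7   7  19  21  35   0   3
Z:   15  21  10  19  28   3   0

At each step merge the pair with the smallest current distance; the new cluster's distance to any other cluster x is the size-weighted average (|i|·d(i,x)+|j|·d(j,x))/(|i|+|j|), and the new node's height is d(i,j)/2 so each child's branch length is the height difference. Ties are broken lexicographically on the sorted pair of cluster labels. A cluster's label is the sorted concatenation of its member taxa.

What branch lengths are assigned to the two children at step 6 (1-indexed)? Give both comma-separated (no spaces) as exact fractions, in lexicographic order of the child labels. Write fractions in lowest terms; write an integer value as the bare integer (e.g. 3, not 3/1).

7/12,65/6

1. join C+U (d=2) ⇒ CU; edges |C|=1, |U|=1
  updated: d(CU,F)=14, d(CU,O)=51/2, d(CU,S)=22, d(CU,X)=21, d(CU,Z)=43/2
2. join X+Z (d=3) ⇒ XZ; edges |X|=3/2, |Z|=3/2
  updated: d(CU,XZ)=85/4, d(F,XZ)=14, d(O,XZ)=29/2, d(S,XZ)=20
3. join F+O (d=13) ⇒ FO; edges |F|=13/2, |O|=13/2
  updated: d(CU,FO)=79/4, d(FO,S)=23, d(FO,XZ)=57/4
4. join FO+XZ (d=57/4) ⇒ FOXZ; edges |FO|=5/8, |XZ|=45/8
  updated: d(CU,FOXZ)=41/2, d(FOXZ,S)=43/2
5. join CU+FOXZ (d=41/2) ⇒ CFOUXZ; edges |CU|=37/4, |FOXZ|=25/8
  updated: d(CFOUXZ,S)=65/3
6. join CFOUXZ+S (d=65/3) ⇒ CFOSUXZ; edges |CFOUXZ|=7/12, |S|=65/6
final tree: (((C:1,U:1):37/4,((F:13/2,O:13/2):5/8,(X:3/2,Z:3/2):45/8):25/8):7/12,S:65/6)
total length: 1153/24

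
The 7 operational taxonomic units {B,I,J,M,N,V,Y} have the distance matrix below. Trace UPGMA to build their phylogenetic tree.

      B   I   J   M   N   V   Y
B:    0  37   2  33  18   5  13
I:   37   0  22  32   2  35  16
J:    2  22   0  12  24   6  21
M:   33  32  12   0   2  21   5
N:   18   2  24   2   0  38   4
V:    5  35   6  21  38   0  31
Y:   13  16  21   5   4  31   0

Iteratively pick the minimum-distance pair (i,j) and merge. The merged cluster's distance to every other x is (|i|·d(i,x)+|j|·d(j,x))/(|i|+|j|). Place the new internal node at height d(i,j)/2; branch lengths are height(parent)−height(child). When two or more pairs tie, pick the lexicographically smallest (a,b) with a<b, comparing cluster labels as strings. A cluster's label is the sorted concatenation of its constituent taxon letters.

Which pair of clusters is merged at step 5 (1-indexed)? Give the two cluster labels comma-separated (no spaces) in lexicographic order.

IN,MY

iteration 1: select B,J (d=2); attach at lengths (1, 1); label the merged cluster BJ
  updated: d(BJ,I)=59/2, d(BJ,M)=45/2, d(BJ,N)=21, d(BJ,V)=11/2, d(BJ,Y)=17
iteration 2: select I,N (d=2); attach at lengths (1, 1); label the merged cluster IN
  updated: d(BJ,IN)=101/4, d(IN,M)=17, d(IN,V)=73/2, d(IN,Y)=10
iteration 3: select M,Y (d=5); attach at lengths (5/2, 5/2); label the merged cluster MY
  updated: d(BJ,MY)=79/4, d(IN,MY)=27/2, d(MY,V)=26
iteration 4: select BJ,V (d=11/2); attach at lengths (7/4, 11/4); label the merged cluster BJV
  updated: d(BJV,IN)=29, d(BJV,MY)=131/6
iteration 5: select IN,MY (d=27/2); attach at lengths (23/4, 17/4); label the merged cluster IMNY
  updated: d(BJV,IMNY)=305/12
iteration 6: select BJV,IMNY (d=305/12); attach at lengths (239/24, 143/24); label the merged cluster BIJMNVY
final tree: (((B:1,J:1):7/4,V:11/4):239/24,((I:1,N:1):23/4,(M:5/2,Y:5/2):17/4):143/24)
total length: 473/12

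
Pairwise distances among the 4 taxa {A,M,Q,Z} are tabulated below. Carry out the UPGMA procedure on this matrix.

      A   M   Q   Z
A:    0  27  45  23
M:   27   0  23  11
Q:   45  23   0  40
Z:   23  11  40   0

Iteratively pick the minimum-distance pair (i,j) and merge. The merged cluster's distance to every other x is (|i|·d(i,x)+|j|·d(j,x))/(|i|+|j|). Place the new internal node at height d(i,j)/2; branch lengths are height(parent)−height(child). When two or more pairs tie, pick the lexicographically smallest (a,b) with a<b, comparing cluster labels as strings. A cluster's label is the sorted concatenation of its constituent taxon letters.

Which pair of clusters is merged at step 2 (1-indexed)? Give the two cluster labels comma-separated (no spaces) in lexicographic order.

iteration 1: select M,Z (d=11); attach at lengths (11/2, 11/2); label the merged cluster MZ
  updated: d(A,MZ)=25, d(MZ,Q)=63/2
iteration 2: select A,MZ (d=25); attach at lengths (25/2, 7); label the merged cluster AMZ
  updated: d(AMZ,Q)=36
iteration 3: select AMZ,Q (d=36); attach at lengths (11/2, 18); label the merged cluster AMQZ
final tree: ((A:25/2,(M:11/2,Z:11/2):7):11/2,Q:18)
total length: 54

A,MZ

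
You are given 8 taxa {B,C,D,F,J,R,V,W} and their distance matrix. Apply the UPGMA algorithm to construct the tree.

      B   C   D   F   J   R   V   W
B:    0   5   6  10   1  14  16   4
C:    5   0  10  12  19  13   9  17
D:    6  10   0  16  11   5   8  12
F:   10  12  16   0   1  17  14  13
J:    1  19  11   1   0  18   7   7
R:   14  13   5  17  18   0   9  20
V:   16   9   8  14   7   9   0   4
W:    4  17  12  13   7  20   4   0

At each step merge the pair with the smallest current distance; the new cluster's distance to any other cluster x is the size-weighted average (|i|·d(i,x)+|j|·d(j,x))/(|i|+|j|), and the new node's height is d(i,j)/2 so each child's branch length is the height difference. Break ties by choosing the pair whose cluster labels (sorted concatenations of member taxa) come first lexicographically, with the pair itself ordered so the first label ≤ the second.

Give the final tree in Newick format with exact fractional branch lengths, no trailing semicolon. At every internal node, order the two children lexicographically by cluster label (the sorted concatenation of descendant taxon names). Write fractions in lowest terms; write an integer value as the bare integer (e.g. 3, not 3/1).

((((B:1/2,J:1/2):9/4,F:11/4):7/3,(V:2,W:2):37/12):27/20,(C:23/4,(D:5/2,R:5/2):13/4):41/60)

step 1: merge (B,J) at d=1; branch lengths B→1/2, J→1/2; new cluster BJ
  updated: d(BJ,C)=12, d(BJ,D)=17/2, d(BJ,F)=11/2, d(BJ,R)=16, d(BJ,V)=23/2, d(BJ,W)=11/2
step 2: merge (V,W) at d=4; branch lengths V→2, W→2; new cluster VW
  updated: d(BJ,VW)=17/2, d(C,VW)=13, d(D,VW)=10, d(F,VW)=27/2, d(R,VW)=29/2
step 3: merge (D,R) at d=5; branch lengths D→5/2, R→5/2; new cluster DR
  updated: d(BJ,DR)=49/4, d(C,DR)=23/2, d(DR,F)=33/2, d(DR,VW)=49/4
step 4: merge (BJ,F) at d=11/2; branch lengths BJ→9/4, F→11/4; new cluster BFJ
  updated: d(BFJ,C)=12, d(BFJ,DR)=41/3, d(BFJ,VW)=61/6
step 5: merge (BFJ,VW) at d=61/6; branch lengths BFJ→7/3, VW→37/12; new cluster BFJVW
  updated: d(BFJVW,C)=62/5, d(BFJVW,DR)=131/10
step 6: merge (C,DR) at d=23/2; branch lengths C→23/4, DR→13/4; new cluster CDR
  updated: d(BFJVW,CDR)=193/15
step 7: merge (BFJVW,CDR) at d=193/15; branch lengths BFJVW→27/20, CDR→41/60; new cluster BCDFJRVW
final tree: ((((B:1/2,J:1/2):9/4,F:11/4):7/3,(V:2,W:2):37/12):27/20,(C:23/4,(D:5/2,R:5/2):13/4):41/60)
total length: 629/20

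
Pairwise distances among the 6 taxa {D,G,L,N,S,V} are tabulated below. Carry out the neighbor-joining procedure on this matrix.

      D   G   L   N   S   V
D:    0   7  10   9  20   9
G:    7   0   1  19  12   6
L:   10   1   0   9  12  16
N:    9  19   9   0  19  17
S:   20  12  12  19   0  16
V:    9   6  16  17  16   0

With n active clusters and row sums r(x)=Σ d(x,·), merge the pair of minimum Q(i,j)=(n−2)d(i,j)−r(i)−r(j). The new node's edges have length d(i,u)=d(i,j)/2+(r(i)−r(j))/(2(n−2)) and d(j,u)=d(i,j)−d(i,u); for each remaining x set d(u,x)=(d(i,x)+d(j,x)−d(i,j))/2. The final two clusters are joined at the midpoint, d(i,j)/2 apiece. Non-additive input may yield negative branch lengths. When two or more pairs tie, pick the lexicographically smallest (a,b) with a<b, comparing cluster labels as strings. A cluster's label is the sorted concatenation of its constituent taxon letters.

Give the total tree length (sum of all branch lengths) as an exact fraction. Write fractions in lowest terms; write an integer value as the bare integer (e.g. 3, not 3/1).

step 1: merge (D,N) at d=9, Q=-92; branch lengths D→9/4, N→27/4; new cluster DN
  updated: d(DN,G)=17/2, d(DN,L)=5, d(DN,S)=15, d(DN,V)=17/2
step 2: merge (G,L) at d=1, Q=-117/2; branch lengths G→-7/12, L→19/12; new cluster GL
  updated: d(DN,GL)=25/4, d(GL,S)=23/2, d(GL,V)=21/2
step 3: merge (DN,V) at d=17/2, Q=-191/4; branch lengths DN→47/16, V→89/16; new cluster DNV
  updated: d(DNV,GL)=33/8, d(DNV,S)=45/4
step 4: merge (DNV,GL) at d=33/8, Q=-215/8; branch lengths DNV→31/16, GL→35/16; new cluster DGLNV
  updated: d(DGLNV,S)=149/16
step 5: merge (DGLNV,S) at d=149/16; branch lengths DGLNV→149/32, S→149/32; new cluster DGLNSV
final tree: ((((D:9/4,N:27/4):47/16,V:89/16):31/16,(G:-7/12,L:19/12):35/16):149/32,S:149/32)
total length: 511/16

511/16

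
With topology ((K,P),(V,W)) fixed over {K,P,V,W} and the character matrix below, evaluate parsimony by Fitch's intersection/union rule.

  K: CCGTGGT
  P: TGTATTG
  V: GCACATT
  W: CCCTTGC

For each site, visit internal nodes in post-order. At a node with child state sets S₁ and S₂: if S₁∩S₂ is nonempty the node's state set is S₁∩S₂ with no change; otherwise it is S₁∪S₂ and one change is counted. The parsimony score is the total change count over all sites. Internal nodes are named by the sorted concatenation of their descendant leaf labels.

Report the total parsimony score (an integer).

[col 0] KP: children K:{C}, P:{T} ∪→ {C,T}; cost 1
[col 0] VW: children V:{G}, W:{C} ∪→ {C,G}; cost 1
[col 0] KPVW: children KP:{C,T}, VW:{C,G} ∩→ {C}; cost 0
[col 1] KP: children K:{C}, P:{G} ∪→ {C,G}; cost 1
[col 1] VW: children V:{C}, W:{C} ∩→ {C}; cost 0
[col 1] KPVW: children KP:{C,G}, VW:{C} ∩→ {C}; cost 0
[col 2] KP: children K:{G}, P:{T} ∪→ {G,T}; cost 1
[col 2] VW: children V:{A}, W:{C} ∪→ {A,C}; cost 1
[col 2] KPVW: children KP:{G,T}, VW:{A,C} ∪→ {A,C,G,T}; cost 1
[col 3] KP: children K:{T}, P:{A} ∪→ {A,T}; cost 1
[col 3] VW: children V:{C}, W:{T} ∪→ {C,T}; cost 1
[col 3] KPVW: children KP:{A,T}, VW:{C,T} ∩→ {T}; cost 0
[col 4] KP: children K:{G}, P:{T} ∪→ {G,T}; cost 1
[col 4] VW: children V:{A}, W:{T} ∪→ {A,T}; cost 1
[col 4] KPVW: children KP:{G,T}, VW:{A,T} ∩→ {T}; cost 0
[col 5] KP: children K:{G}, P:{T} ∪→ {G,T}; cost 1
[col 5] VW: children V:{T}, W:{G} ∪→ {G,T}; cost 1
[col 5] KPVW: children KP:{G,T}, VW:{G,T} ∩→ {G,T}; cost 0
[col 6] KP: children K:{T}, P:{G} ∪→ {G,T}; cost 1
[col 6] VW: children V:{T}, W:{C} ∪→ {C,T}; cost 1
[col 6] KPVW: children KP:{G,T}, VW:{C,T} ∩→ {T}; cost 0
per-site changes: [2, 1, 3, 2, 2, 2, 2]; total = 14

14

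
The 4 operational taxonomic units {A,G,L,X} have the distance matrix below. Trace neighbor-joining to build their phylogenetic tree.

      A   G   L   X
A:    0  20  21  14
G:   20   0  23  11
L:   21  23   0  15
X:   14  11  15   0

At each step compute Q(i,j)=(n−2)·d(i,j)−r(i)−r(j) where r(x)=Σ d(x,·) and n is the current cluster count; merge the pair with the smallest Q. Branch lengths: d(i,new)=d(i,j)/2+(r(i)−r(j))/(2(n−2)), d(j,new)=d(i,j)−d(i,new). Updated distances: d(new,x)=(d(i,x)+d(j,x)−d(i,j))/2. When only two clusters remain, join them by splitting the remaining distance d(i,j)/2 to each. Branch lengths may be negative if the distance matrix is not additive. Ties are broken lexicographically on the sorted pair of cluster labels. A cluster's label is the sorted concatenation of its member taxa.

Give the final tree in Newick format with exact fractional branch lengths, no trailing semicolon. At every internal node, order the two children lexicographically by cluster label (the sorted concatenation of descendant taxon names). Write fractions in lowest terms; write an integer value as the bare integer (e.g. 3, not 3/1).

iteration 1: select A,L (d=21, Q=-72); attach at lengths (19/2, 23/2); label the merged cluster AL
  updated: d(AL,G)=11, d(AL,X)=4
iteration 2: select AL,G (d=11, Q=-26); attach at lengths (2, 9); label the merged cluster AGL
  updated: d(AGL,X)=2
iteration 3: select AGL,X (d=2); attach at lengths (1, 1); label the merged cluster AGLX
final tree: (((A:19/2,L:23/2):2,G:9):1,X:1)
total length: 34

(((A:19/2,L:23/2):2,G:9):1,X:1)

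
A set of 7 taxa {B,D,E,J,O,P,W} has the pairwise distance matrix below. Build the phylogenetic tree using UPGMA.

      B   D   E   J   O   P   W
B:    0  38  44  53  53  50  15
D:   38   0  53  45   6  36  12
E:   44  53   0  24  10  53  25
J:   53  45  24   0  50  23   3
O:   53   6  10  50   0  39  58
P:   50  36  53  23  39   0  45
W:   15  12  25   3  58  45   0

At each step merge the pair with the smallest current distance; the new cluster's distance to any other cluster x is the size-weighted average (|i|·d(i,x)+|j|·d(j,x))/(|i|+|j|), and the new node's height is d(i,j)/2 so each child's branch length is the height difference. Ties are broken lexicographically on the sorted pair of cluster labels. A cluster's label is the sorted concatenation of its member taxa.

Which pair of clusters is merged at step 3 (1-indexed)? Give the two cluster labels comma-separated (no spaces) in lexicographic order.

E,JW

1. join J+W (d=3) ⇒ JW; edges |J|=3/2, |W|=3/2
  updated: d(B,JW)=34, d(D,JW)=57/2, d(E,JW)=49/2, d(JW,O)=54, d(JW,P)=34
2. join D+O (d=6) ⇒ DO; edges |D|=3, |O|=3
  updated: d(B,DO)=91/2, d(DO,E)=63/2, d(DO,JW)=165/4, d(DO,P)=75/2
3. join E+JW (d=49/2) ⇒ EJW; edges |E|=49/4, |JW|=43/4
  updated: d(B,EJW)=112/3, d(DO,EJW)=38, d(EJW,P)=121/3
4. join B+EJW (d=112/3) ⇒ BEJW; edges |B|=56/3, |EJW|=77/12
  updated: d(BEJW,DO)=319/8, d(BEJW,P)=171/4
5. join DO+P (d=75/2) ⇒ DOP; edges |DO|=63/4, |P|=75/4
  updated: d(BEJW,DOP)=245/6
6. join BEJW+DOP (d=245/6) ⇒ BDEJOPW; edges |BEJW|=7/4, |DOP|=5/3
final tree: ((B:56/3,(E:49/4,(J:3/2,W:3/2):43/4):77/12):7/4,((D:3,O:3):63/4,P:75/4):5/3)
total length: 95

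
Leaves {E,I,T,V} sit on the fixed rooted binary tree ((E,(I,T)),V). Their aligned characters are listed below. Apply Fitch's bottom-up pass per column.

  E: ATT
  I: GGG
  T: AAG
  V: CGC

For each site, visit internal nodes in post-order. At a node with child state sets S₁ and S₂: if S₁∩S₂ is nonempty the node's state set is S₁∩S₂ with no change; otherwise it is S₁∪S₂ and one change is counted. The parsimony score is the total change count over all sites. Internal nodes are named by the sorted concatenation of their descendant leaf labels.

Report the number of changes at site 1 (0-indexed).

IT@0: {G} ∪ {A} = {A,G} (union, +1)
EIT@0: {A} ∩ {A,G} = {A} (intersection, +0)
EITV@0: {A} ∪ {C} = {A,C} (union, +1)
IT@1: {G} ∪ {A} = {A,G} (union, +1)
EIT@1: {T} ∪ {A,G} = {A,G,T} (union, +1)
EITV@1: {A,G,T} ∩ {G} = {G} (intersection, +0)
IT@2: {G} ∩ {G} = {G} (intersection, +0)
EIT@2: {T} ∪ {G} = {G,T} (union, +1)
EITV@2: {G,T} ∪ {C} = {C,G,T} (union, +1)
per-site changes: [2, 2, 2]; total = 6

2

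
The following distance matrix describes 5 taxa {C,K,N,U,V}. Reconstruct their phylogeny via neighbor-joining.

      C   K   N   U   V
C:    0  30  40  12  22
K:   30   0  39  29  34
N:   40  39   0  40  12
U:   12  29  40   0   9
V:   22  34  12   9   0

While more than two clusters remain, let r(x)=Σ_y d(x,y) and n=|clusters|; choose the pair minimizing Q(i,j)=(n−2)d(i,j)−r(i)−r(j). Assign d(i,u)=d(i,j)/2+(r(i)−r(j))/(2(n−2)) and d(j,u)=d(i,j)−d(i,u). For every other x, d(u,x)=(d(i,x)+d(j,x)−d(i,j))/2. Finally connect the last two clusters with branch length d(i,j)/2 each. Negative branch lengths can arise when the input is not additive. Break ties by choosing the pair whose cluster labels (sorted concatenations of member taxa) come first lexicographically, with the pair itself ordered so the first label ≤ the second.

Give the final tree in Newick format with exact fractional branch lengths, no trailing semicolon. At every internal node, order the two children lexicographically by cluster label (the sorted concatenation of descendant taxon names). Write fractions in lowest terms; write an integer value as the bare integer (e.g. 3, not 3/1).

step 1: merge (N,V) at d=12, Q=-172; branch lengths N→15, V→-3; new cluster NV
  updated: d(C,NV)=25, d(K,NV)=61/2, d(NV,U)=37/2
step 2: merge (C,U) at d=12, Q=-205/2; branch lengths C→63/8, U→33/8; new cluster CU
  updated: d(CU,K)=47/2, d(CU,NV)=63/4
step 3: merge (CU,K) at d=47/2, Q=-279/4; branch lengths CU→35/8, K→153/8; new cluster CKU
  updated: d(CKU,NV)=91/8
step 4: merge (CKU,NV) at d=91/8; branch lengths CKU→91/16, NV→91/16; new cluster CKNUV
final tree: (((C:63/8,U:33/8):35/8,K:153/8):91/16,(N:15,V:-3):91/16)
total length: 471/8

(((C:63/8,U:33/8):35/8,K:153/8):91/16,(N:15,V:-3):91/16)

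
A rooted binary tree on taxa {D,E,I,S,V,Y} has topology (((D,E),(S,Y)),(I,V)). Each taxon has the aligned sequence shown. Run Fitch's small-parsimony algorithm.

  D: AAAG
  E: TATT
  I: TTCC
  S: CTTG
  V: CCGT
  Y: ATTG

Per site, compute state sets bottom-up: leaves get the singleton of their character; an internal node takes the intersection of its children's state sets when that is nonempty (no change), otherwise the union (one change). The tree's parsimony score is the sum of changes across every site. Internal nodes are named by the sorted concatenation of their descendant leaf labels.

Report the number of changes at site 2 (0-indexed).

3

site 0, node DE: D={A} ∪ E={T} → {A,T} (+1)
site 0, node SY: S={C} ∪ Y={A} → {A,C} (+1)
site 0, node DESY: DE={A,T} ∩ SY={A,C} → {A} (+0)
site 0, node IV: I={T} ∪ V={C} → {C,T} (+1)
site 0, node DEISVY: DESY={A} ∪ IV={C,T} → {A,C,T} (+1)
site 1, node DE: D={A} ∩ E={A} → {A} (+0)
site 1, node SY: S={T} ∩ Y={T} → {T} (+0)
site 1, node DESY: DE={A} ∪ SY={T} → {A,T} (+1)
site 1, node IV: I={T} ∪ V={C} → {C,T} (+1)
site 1, node DEISVY: DESY={A,T} ∩ IV={C,T} → {T} (+0)
site 2, node DE: D={A} ∪ E={T} → {A,T} (+1)
site 2, node SY: S={T} ∩ Y={T} → {T} (+0)
site 2, node DESY: DE={A,T} ∩ SY={T} → {T} (+0)
site 2, node IV: I={C} ∪ V={G} → {C,G} (+1)
site 2, node DEISVY: DESY={T} ∪ IV={C,G} → {C,G,T} (+1)
site 3, node DE: D={G} ∪ E={T} → {G,T} (+1)
site 3, node SY: S={G} ∩ Y={G} → {G} (+0)
site 3, node DESY: DE={G,T} ∩ SY={G} → {G} (+0)
site 3, node IV: I={C} ∪ V={T} → {C,T} (+1)
site 3, node DEISVY: DESY={G} ∪ IV={C,T} → {C,G,T} (+1)
per-site changes: [4, 2, 3, 3]; total = 12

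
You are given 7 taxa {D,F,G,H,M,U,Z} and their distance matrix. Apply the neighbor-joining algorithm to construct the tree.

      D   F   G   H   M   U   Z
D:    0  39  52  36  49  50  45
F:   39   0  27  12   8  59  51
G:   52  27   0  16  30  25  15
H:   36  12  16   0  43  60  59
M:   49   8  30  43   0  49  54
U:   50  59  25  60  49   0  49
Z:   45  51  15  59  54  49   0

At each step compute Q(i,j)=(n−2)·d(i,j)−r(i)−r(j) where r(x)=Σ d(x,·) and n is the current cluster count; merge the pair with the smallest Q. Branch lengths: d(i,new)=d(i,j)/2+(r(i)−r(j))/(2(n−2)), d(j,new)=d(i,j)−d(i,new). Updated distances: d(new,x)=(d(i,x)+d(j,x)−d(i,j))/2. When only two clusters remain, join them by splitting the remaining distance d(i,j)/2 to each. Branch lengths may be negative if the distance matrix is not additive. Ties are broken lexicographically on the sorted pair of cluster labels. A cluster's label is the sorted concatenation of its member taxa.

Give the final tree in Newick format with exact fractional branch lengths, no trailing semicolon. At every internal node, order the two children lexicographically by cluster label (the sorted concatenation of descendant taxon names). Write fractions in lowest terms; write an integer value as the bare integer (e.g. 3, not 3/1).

(((D:165/8,((G:-3,Z:18):19/4,U:99/4):81/8):45/8,(F:3/10,M:77/10):91/8):97/16,H:97/16)

1. join F+M (d=8, Q=-389) ⇒ FM; edges |F|=3/10, |M|=77/10
  updated: d(D,FM)=40, d(FM,G)=49/2, d(FM,H)=47/2, d(FM,U)=50, d(FM,Z)=97/2
2. join G+Z (d=15, Q=-289) ⇒ GZ; edges |G|=-3, |Z|=18
  updated: d(D,GZ)=41, d(FM,GZ)=29, d(GZ,H)=30, d(GZ,U)=59/2
3. join GZ+U (d=59/2, Q=-461/2) ⇒ GUZ; edges |GZ|=19/4, |U|=99/4
  updated: d(D,GUZ)=123/4, d(FM,GUZ)=99/4, d(GUZ,H)=121/4
4. join D+GUZ (d=123/4, Q=-131) ⇒ DGUZ; edges |D|=165/8, |GUZ|=81/8
  updated: d(DGUZ,FM)=17, d(DGUZ,H)=71/4
5. join DGUZ+FM (d=17, Q=-233/4) ⇒ DFGMUZ; edges |DGUZ|=45/8, |FM|=91/8
  updated: d(DFGMUZ,H)=97/8
6. join DFGMUZ+H (d=97/8) ⇒ DFGHMUZ; edges |DFGMUZ|=97/16, |H|=97/16
final tree: (((D:165/8,((G:-3,Z:18):19/4,U:99/4):81/8):45/8,(F:3/10,M:77/10):91/8):97/16,H:97/16)
total length: 899/8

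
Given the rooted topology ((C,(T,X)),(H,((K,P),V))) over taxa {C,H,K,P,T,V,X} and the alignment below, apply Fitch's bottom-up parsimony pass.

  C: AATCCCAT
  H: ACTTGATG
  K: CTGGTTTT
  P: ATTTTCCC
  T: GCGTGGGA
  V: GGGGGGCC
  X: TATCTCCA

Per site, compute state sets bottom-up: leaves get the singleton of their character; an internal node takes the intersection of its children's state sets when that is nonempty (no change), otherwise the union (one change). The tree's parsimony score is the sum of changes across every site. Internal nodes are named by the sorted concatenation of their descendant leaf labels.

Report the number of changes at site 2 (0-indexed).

site 0, node TX: T={G} ∪ X={T} → {G,T} (+1)
site 0, node CTX: C={A} ∪ TX={G,T} → {A,G,T} (+1)
site 0, node KP: K={C} ∪ P={A} → {A,C} (+1)
site 0, node KPV: KP={A,C} ∪ V={G} → {A,C,G} (+1)
site 0, node HKPV: H={A} ∩ KPV={A,C,G} → {A} (+0)
site 0, node CHKPTVX: CTX={A,G,T} ∩ HKPV={A} → {A} (+0)
site 1, node TX: T={C} ∪ X={A} → {A,C} (+1)
site 1, node CTX: C={A} ∩ TX={A,C} → {A} (+0)
site 1, node KP: K={T} ∩ P={T} → {T} (+0)
site 1, node KPV: KP={T} ∪ V={G} → {G,T} (+1)
site 1, node HKPV: H={C} ∪ KPV={G,T} → {C,G,T} (+1)
site 1, node CHKPTVX: CTX={A} ∪ HKPV={C,G,T} → {A,C,G,T} (+1)
site 2, node TX: T={G} ∪ X={T} → {G,T} (+1)
site 2, node CTX: C={T} ∩ TX={G,T} → {T} (+0)
site 2, node KP: K={G} ∪ P={T} → {G,T} (+1)
site 2, node KPV: KP={G,T} ∩ V={G} → {G} (+0)
site 2, node HKPV: H={T} ∪ KPV={G} → {G,T} (+1)
site 2, node CHKPTVX: CTX={T} ∩ HKPV={G,T} → {T} (+0)
site 3, node TX: T={T} ∪ X={C} → {C,T} (+1)
site 3, node CTX: C={C} ∩ TX={C,T} → {C} (+0)
site 3, node KP: K={G} ∪ P={T} → {G,T} (+1)
site 3, node KPV: KP={G,T} ∩ V={G} → {G} (+0)
site 3, node HKPV: H={T} ∪ KPV={G} → {G,T} (+1)
site 3, node CHKPTVX: CTX={C} ∪ HKPV={G,T} → {C,G,T} (+1)
site 4, node TX: T={G} ∪ X={T} → {G,T} (+1)
site 4, node CTX: C={C} ∪ TX={G,T} → {C,G,T} (+1)
site 4, node KP: K={T} ∩ P={T} → {T} (+0)
site 4, node KPV: KP={T} ∪ V={G} → {G,T} (+1)
site 4, node HKPV: H={G} ∩ KPV={G,T} → {G} (+0)
site 4, node CHKPTVX: CTX={C,G,T} ∩ HKPV={G} → {G} (+0)
site 5, node TX: T={G} ∪ X={C} → {C,G} (+1)
site 5, node CTX: C={C} ∩ TX={C,G} → {C} (+0)
site 5, node KP: K={T} ∪ P={C} → {C,T} (+1)
site 5, node KPV: KP={C,T} ∪ V={G} → {C,G,T} (+1)
site 5, node HKPV: H={A} ∪ KPV={C,G,T} → {A,C,G,T} (+1)
site 5, node CHKPTVX: CTX={C} ∩ HKPV={A,C,G,T} → {C} (+0)
site 6, node TX: T={G} ∪ X={C} → {C,G} (+1)
site 6, node CTX: C={A} ∪ TX={C,G} → {A,C,G} (+1)
site 6, node KP: K={T} ∪ P={C} → {C,T} (+1)
site 6, node KPV: KP={C,T} ∩ V={C} → {C} (+0)
site 6, node HKPV: H={T} ∪ KPV={C} → {C,T} (+1)
site 6, node CHKPTVX: CTX={A,C,G} ∩ HKPV={C,T} → {C} (+0)
site 7, node TX: T={A} ∩ X={A} → {A} (+0)
site 7, node CTX: C={T} ∪ TX={A} → {A,T} (+1)
site 7, node KP: K={T} ∪ P={C} → {C,T} (+1)
site 7, node KPV: KP={C,T} ∩ V={C} → {C} (+0)
site 7, node HKPV: H={G} ∪ KPV={C} → {C,G} (+1)
site 7, node CHKPTVX: CTX={A,T} ∪ HKPV={C,G} → {A,C,G,T} (+1)
per-site changes: [4, 4, 3, 4, 3, 4, 4, 4]; total = 30

3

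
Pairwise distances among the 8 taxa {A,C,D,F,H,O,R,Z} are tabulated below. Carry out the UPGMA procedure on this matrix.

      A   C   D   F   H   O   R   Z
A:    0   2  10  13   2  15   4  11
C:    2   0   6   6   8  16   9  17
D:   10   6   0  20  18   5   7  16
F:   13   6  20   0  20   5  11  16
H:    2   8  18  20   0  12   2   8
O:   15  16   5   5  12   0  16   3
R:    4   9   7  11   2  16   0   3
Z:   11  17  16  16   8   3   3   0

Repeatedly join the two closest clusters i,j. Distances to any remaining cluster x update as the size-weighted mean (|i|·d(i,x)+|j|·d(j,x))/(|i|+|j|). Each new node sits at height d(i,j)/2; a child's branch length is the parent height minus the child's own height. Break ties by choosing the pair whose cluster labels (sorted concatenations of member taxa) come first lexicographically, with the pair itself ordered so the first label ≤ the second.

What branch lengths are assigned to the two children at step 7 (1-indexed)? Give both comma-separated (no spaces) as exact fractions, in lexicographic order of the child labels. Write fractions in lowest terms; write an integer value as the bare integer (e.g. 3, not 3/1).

step 1: merge (A,C) at d=2; branch lengths A→1, C→1; new cluster AC
  updated: d(AC,D)=8, d(AC,F)=19/2, d(AC,H)=5, d(AC,O)=31/2, d(AC,R)=13/2, d(AC,Z)=14
step 2: merge (H,R) at d=2; branch lengths H→1, R→1; new cluster HR
  updated: d(AC,HR)=23/4, d(D,HR)=25/2, d(F,HR)=31/2, d(HR,O)=14, d(HR,Z)=11/2
step 3: merge (O,Z) at d=3; branch lengths O→3/2, Z→3/2; new cluster OZ
  updated: d(AC,OZ)=59/4, d(D,OZ)=21/2, d(F,OZ)=21/2, d(HR,OZ)=39/4
step 4: merge (AC,HR) at d=23/4; branch lengths AC→15/8, HR→15/8; new cluster ACHR
  updated: d(ACHR,D)=41/4, d(ACHR,F)=25/2, d(ACHR,OZ)=49/4
step 5: merge (ACHR,D) at d=41/4; branch lengths ACHR→9/4, D→41/8; new cluster ACDHR
  updated: d(ACDHR,F)=14, d(ACDHR,OZ)=119/10
step 6: merge (F,OZ) at d=21/2; branch lengths F→21/4, OZ→15/4; new cluster FOZ
  updated: d(ACDHR,FOZ)=63/5
step 7: merge (ACDHR,FOZ) at d=63/5; branch lengths ACDHR→47/40, FOZ→21/20; new cluster ACDFHORZ
final tree: ((((A:1,C:1):15/8,(H:1,R:1):15/8):9/4,D:41/8):47/40,(F:21/4,(O:3/2,Z:3/2):15/4):21/20)
total length: 587/20

47/40,21/20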